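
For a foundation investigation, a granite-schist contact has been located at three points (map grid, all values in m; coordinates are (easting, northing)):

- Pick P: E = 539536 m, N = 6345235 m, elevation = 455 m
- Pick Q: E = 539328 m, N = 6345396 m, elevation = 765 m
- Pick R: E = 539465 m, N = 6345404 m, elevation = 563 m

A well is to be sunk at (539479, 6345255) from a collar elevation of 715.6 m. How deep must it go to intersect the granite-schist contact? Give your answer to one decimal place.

Let the plane be z = a·E + b·N + c.
Pick Q−Pick P: −208a + 161b = 310;  Pick R−Pick P: −71a + 169b = 108.
Solving gives a = −1.475570170, b = 0.019139159.
Then c = 455 − a·539536 − b·6345235 = 675135.76.
At (539479, 6345255): z_contact = −796039.12 + 121442.85 + 675135.76 = 539.49 m.
Depth below ground = 715.6 − 539.49 = 176.1 m.

176.1 m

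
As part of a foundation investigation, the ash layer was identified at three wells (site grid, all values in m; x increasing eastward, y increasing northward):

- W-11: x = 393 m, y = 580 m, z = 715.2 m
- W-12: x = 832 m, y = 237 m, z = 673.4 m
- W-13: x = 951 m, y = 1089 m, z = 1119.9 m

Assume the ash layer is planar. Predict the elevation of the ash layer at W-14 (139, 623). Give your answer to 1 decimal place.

Two edge vectors: W-11→W-12 = (439, -343, -41.8), W-11→W-13 = (558, 509, 404.7).
Normal n = (W-11→W-12) × (W-11→W-13) = (-117535.9, -200987.7, 414845).
So ∂z/∂x = −n_x/n_z = 0.283325 and ∂z/∂y = −n_y/n_z = 0.484489.
Intercept c from W-11: 715.2 − 111.35 − 281.00 = 322.85.
At (139, 623): z = 39.4 + 301.8 + 322.85 = 664.1 m.

664.1 m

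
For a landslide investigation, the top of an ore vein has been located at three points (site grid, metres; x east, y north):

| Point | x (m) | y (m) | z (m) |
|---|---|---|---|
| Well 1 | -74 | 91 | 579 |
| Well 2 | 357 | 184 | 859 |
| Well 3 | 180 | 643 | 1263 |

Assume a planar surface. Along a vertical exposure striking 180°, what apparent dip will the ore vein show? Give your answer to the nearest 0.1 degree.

Let the plane be z = a·x + b·y + c.
Well 2−Well 1: 431a + 93b = 280;  Well 3−Well 1: 254a + 552b = 684.
Solving gives a = 0.42442, b = 1.04384.
Unit vector along 180° is (sin 180°, cos 180°) = (0.0000, -1.0000).
Slope in that direction = a·(0.0000) + b·(-1.0000) = −1.04384.
Apparent dip = arctan|1.04384| = 46.2° (true dip is 48.4°, so apparent ≤ true as expected).

46.2°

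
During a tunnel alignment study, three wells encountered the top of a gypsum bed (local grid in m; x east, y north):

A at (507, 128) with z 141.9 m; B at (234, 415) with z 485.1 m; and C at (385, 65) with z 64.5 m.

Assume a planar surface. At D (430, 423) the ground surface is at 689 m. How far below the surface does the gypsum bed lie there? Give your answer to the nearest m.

192 m

Let the plane be z = a·x + b·y + c.
B−A: −273a + 287b = 343.2;  C−A: −122a − 63b = −77.4.
Solving gives a = 0.01134, b = 1.20661.
Then c = 141.9 − a·507 − b·128 = −18.30.
At (430, 423): z_contact = 4.9 + 510.4 − 18.30 = 497.0 m.
Depth below ground = 689 − 497.0 = 192 m.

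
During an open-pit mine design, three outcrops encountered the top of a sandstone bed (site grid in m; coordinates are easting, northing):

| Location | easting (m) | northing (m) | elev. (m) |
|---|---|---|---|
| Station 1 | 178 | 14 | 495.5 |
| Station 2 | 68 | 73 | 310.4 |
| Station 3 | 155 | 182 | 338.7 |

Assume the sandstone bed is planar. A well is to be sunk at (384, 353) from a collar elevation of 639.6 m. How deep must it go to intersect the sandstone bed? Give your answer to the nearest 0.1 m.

Two edge vectors: Station 1→Station 2 = (-110, 59, -185.1), Station 1→Station 3 = (-23, 168, -156.8).
Normal n = (Station 1→Station 2) × (Station 1→Station 3) = (21845.6, -12990.7, -17123).
So ∂z/∂easting = −n_x/n_z = 1.27580 and ∂z/∂northing = −n_y/n_z = −0.75867.
Intercept c from Station 1: 495.5 − 227.09 + 10.62 = 279.03.
At (384, 353): z_contact = 489.91 − 267.81 + 279.03 = 501.13 m.
Depth below ground = 639.6 − 501.13 = 138.5 m.

138.5 m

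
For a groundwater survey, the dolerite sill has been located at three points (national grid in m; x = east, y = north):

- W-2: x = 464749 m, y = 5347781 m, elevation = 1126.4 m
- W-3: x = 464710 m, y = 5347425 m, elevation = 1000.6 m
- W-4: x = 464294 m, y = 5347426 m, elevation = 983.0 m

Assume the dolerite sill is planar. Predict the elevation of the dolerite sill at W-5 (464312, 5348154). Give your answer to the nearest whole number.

1238 m

Let the plane be z = a·x + b·y + c.
W-3−W-2: −39a − 356b = −125.8;  W-4−W-2: −455a − 355b = −143.4.
Solving gives a = 0.04314578, b = 0.34864414.
Then c = 1126.4 − a·464749 − b·5347781 = −1883398.08.
At (464312, 5348154): z = 20033.1 + 1864602.6 − 1883398.08 = 1237.6 m.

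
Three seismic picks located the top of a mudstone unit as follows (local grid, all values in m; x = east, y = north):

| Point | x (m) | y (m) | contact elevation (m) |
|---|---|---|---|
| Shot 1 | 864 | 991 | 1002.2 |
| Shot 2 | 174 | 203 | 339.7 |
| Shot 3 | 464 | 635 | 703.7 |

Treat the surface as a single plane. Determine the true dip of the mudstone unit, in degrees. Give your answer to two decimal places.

40.32°

Let the plane be z = a·x + b·y + c.
Shot 2−Shot 1: −690a − 788b = −662.5;  Shot 3−Shot 1: −400a − 356b = −298.5.
Solving gives a = −0.00909, b = 0.84869.
Gradient magnitude |∇z| = √(a² + b²) = √(0.00008 + 0.72028) = 0.84874.
True dip = arctan(0.84874) = 40.32°, dipping toward S (azimuth ≈ 179°).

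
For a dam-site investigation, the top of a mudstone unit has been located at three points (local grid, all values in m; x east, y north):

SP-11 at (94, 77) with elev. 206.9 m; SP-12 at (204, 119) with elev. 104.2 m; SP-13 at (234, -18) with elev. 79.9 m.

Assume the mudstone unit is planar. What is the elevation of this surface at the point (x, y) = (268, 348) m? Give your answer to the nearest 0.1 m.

39.3 m

Two edge vectors: SP-11→SP-12 = (110, 42, -102.7), SP-11→SP-13 = (140, -95, -127).
Normal n = (SP-11→SP-12) × (SP-11→SP-13) = (-15090.5, -408, -16330).
So ∂z/∂x = −n_x/n_z = −0.92410 and ∂z/∂y = −n_y/n_z = −0.02498.
Intercept c from SP-11: 206.9 + 86.87 + 1.92 = 295.69.
At (268, 348): z = −247.7 − 8.7 + 295.69 = 39.3 m.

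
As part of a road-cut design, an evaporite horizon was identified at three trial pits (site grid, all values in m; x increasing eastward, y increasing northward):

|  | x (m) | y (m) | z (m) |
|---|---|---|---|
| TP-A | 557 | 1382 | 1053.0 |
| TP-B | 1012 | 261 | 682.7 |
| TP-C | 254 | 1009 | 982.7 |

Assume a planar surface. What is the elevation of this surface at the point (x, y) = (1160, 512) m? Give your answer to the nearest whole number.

Let the plane be z = a·x + b·y + c.
TP-B−TP-A: 455a − 1121b = −370.3;  TP-C−TP-A: −303a − 373b = −70.3.
Solving gives a = −0.11645, b = 0.28307.
Then c = 1053 − a·557 − b·1382 = 726.66.
At (1160, 512): z = −135.1 + 144.9 + 726.66 = 736.5 m.

737 m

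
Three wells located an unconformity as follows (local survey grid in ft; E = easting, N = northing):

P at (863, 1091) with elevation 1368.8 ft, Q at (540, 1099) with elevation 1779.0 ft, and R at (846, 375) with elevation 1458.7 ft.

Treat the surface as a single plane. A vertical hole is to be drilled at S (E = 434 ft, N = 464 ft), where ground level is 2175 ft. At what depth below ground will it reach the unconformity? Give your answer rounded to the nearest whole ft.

201 ft

Two edge vectors: P→Q = (-323, 8, 410.2), P→R = (-17, -716, 89.9).
Normal n = (P→Q) × (P→R) = (294422.4, 22064.3, 231404).
So ∂z/∂E = −n_x/n_z = −1.27233 and ∂z/∂N = −n_y/n_z = −0.09535.
Intercept c from P: 1368.8 + 1098.02 + 104.03 = 2570.85.
At (434, 464): z_contact = −552.2 − 44.2 + 2570.85 = 1974.4 ft.
Depth below ground = 2175 − 1974.4 = 201 ft.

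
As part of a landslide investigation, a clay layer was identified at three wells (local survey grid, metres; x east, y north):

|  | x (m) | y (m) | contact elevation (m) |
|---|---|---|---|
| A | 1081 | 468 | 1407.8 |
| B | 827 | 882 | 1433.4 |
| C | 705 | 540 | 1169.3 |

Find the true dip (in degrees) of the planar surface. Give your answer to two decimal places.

Let the plane be z = a·x + b·y + c.
B−A: −254a + 414b = 25.6;  C−A: −376a + 72b = −238.5.
Solving gives a = 0.73217, b = 0.51104.
Gradient magnitude |∇z| = √(a² + b²) = √(0.53607 + 0.26116) = 0.89288.
True dip = arctan(0.89288) = 41.76°, dipping toward SW (azimuth ≈ 235°).

41.76°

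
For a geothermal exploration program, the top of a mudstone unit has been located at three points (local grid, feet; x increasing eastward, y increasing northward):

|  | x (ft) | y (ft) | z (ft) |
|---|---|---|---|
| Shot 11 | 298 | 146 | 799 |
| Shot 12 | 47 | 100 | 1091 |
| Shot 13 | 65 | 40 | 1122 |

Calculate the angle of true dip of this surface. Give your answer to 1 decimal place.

52.5°

Two edge vectors: Shot 11→Shot 12 = (-251, -46, 292), Shot 11→Shot 13 = (-233, -106, 323).
Normal n = (Shot 11→Shot 12) × (Shot 11→Shot 13) = (16094, 13037, 15888).
So ∂z/∂x = −n_x/n_z = −1.01297 and ∂z/∂y = −n_y/n_z = −0.82056.
Gradient magnitude |∇z| = √(a² + b²) = √(1.02610 + 0.67331) = 1.30362.
True dip = arctan(1.30362) = 52.5°, dipping toward NE (azimuth ≈ 051°).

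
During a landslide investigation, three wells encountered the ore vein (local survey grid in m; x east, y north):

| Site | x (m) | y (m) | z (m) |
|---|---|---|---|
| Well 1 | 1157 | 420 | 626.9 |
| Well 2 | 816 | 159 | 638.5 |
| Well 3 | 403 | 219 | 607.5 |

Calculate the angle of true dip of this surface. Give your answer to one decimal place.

Let the plane be z = a·x + b·y + c.
Well 2−Well 1: −341a − 261b = 11.6;  Well 3−Well 1: −754a − 201b = −19.4.
Solving gives a = 0.05766, b = −0.11978.
Gradient magnitude |∇z| = √(a² + b²) = √(0.00332 + 0.01435) = 0.13293.
True dip = arctan(0.13293) = 7.6°, dipping toward NNW (azimuth ≈ 334°).

7.6°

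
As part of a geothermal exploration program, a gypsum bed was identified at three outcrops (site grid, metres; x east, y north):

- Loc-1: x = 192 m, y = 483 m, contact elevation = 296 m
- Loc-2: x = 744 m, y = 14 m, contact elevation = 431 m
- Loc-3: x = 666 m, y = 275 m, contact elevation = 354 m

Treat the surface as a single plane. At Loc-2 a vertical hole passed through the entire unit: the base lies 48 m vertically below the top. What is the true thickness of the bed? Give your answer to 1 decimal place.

Let the plane be z = a·x + b·y + c.
Loc-2−Loc-1: 552a − 469b = 135;  Loc-3−Loc-1: 474a − 208b = 58.
Solving gives a = −0.00817, b = −0.29746.
|∇z| = √(a²+b²) = 0.29757, so dip δ = arctan(0.29757) = 16.57°.
True thickness = vertical thickness × cos δ = 48 × cos 16.57° = 46.0 m.

46.0 m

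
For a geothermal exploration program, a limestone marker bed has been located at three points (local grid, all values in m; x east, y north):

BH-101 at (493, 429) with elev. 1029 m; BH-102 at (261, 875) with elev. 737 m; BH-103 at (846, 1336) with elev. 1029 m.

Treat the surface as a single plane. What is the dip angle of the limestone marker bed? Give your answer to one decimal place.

Two edge vectors: BH-101→BH-102 = (-232, 446, -292), BH-101→BH-103 = (353, 907, 0).
Normal n = (BH-101→BH-102) × (BH-101→BH-103) = (264844, -103076, -367862).
So ∂z/∂x = −n_x/n_z = 0.71995 and ∂z/∂y = −n_y/n_z = −0.28020.
Gradient magnitude |∇z| = √(a² + b²) = √(0.51833 + 0.07851) = 0.77256.
True dip = arctan(0.77256) = 37.7°, dipping toward WNW (azimuth ≈ 291°).

37.7°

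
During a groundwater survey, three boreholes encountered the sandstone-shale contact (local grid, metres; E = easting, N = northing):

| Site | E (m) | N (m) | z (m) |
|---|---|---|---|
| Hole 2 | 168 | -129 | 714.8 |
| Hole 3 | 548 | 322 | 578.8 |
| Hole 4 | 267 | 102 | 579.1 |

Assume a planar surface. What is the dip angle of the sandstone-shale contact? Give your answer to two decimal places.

48.27°

Two edge vectors: Hole 2→Hole 3 = (380, 451, -136), Hole 2→Hole 4 = (99, 231, -135.7).
Normal n = (Hole 2→Hole 3) × (Hole 2→Hole 4) = (-29784.7, 38102, 43131).
So ∂z/∂E = −n_x/n_z = 0.69056 and ∂z/∂N = −n_y/n_z = −0.88340.
Gradient magnitude |∇z| = √(a² + b²) = √(0.47688 + 0.78040) = 1.12128.
True dip = arctan(1.12128) = 48.27°, dipping toward NW (azimuth ≈ 322°).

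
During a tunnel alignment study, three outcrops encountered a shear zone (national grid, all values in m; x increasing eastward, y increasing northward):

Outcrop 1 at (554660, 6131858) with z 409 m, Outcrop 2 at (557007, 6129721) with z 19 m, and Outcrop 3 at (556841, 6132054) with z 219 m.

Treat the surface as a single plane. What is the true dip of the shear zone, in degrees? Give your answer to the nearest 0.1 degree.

Two edge vectors: Outcrop 1→Outcrop 2 = (2347, -2137, -390), Outcrop 1→Outcrop 3 = (2181, 196, -190).
Normal n = (Outcrop 1→Outcrop 2) × (Outcrop 1→Outcrop 3) = (482470, -404660, 5120809).
So ∂z/∂x = −n_x/n_z = −0.09422 and ∂z/∂y = −n_y/n_z = 0.07902.
Gradient magnitude |∇z| = √(a² + b²) = √(0.00888 + 0.00624) = 0.12297.
True dip = arctan(0.12297) = 7.0°, dipping toward SE (azimuth ≈ 130°).

7.0°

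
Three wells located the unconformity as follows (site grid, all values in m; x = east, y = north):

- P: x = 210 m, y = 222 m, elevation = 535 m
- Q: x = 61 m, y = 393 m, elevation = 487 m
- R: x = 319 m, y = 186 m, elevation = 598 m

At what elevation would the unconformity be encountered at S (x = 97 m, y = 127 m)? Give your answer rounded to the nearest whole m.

428 m

Let the plane be z = a·x + b·y + c.
Q−P: −149a + 171b = −48;  R−P: 109a − 36b = 63.
Solving gives a = 0.68136, b = 0.31299.
Then c = 535 − a·210 − b·222 = 322.43.
At (97, 127): z = 66.1 + 39.8 + 322.43 = 428.3 m.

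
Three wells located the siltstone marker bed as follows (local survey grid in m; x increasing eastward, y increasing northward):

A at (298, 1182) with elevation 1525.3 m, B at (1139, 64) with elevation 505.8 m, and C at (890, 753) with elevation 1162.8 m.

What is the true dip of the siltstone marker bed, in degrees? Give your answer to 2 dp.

44.94°

Let the plane be z = a·x + b·y + c.
B−A: 841a − 1118b = −1019.5;  C−A: 592a − 429b = −362.5.
Solving gives a = 0.10659, b = 0.99208.
Gradient magnitude |∇z| = √(a² + b²) = √(0.01136 + 0.98422) = 0.99779.
True dip = arctan(0.99779) = 44.94°, dipping toward S (azimuth ≈ 186°).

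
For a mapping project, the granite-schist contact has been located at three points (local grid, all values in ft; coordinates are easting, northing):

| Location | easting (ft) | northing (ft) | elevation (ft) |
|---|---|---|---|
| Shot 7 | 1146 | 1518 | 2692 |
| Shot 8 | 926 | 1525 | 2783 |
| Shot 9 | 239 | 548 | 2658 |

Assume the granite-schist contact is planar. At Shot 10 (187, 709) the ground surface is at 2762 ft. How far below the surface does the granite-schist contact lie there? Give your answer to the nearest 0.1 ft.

Let the plane be z = a·easting + b·northing + c.
Shot 8−Shot 7: −220a + 7b = 91;  Shot 9−Shot 7: −907a − 970b = −34.
Solving gives a = −0.400603, b = 0.409636.
Then c = 2692 − a·1146 − b·1518 = 2529.26.
At (187, 709): z_contact = −74.91 + 290.43 + 2529.26 = 2744.78 ft.
Depth below ground = 2762 − 2744.78 = 17.2 ft.

17.2 ft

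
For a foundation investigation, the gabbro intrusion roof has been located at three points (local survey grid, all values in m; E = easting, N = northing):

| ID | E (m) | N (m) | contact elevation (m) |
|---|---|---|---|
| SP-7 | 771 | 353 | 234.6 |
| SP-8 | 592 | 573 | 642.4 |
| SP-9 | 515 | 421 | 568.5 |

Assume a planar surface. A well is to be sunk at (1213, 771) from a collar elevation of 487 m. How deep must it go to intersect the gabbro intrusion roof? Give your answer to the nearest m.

288 m

Let the plane be z = a·E + b·N + c.
SP-8−SP-7: −179a + 220b = 407.8;  SP-9−SP-7: −256a + 68b = 333.9.
Solving gives a = −1.03578, b = 1.01089.
Then c = 234.6 − a·771 − b·353 = 676.34.
At (1213, 771): z_contact = −1256.4 + 779.4 + 676.34 = 199.3 m.
Depth below ground = 487 − 199.3 = 288 m.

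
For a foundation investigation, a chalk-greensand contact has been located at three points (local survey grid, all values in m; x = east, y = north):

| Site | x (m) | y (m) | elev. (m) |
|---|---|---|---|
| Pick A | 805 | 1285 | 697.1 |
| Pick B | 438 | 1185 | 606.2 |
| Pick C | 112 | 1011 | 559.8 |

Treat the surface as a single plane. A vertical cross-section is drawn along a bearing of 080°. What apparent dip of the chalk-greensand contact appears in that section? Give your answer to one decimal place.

Two edge vectors: Pick A→Pick B = (-367, -100, -90.9), Pick A→Pick C = (-693, -274, -137.3).
Normal n = (Pick A→Pick B) × (Pick A→Pick C) = (-11176.6, 12604.6, 31258).
So ∂z/∂x = −n_x/n_z = 0.35756 and ∂z/∂y = −n_y/n_z = −0.40324.
Unit vector along 080° is (sin 80°, cos 80°) = (0.9848, 0.1736).
Slope in that direction = a·(0.9848) + b·(0.1736) = 0.28210.
Apparent dip = arctan|0.28210| = 15.8° (true dip is 28.3°, so apparent ≤ true as expected).

15.8°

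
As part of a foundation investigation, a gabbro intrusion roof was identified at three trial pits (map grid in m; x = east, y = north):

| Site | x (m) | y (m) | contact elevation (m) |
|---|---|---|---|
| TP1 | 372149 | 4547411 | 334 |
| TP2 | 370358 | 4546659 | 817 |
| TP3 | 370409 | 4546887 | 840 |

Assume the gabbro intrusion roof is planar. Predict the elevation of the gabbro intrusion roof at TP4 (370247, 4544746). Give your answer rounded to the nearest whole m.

515 m

Two edge vectors: TP1→TP2 = (-1791, -752, 483), TP1→TP3 = (-1740, -524, 506).
Normal n = (TP1→TP2) × (TP1→TP3) = (-127420, 65826, -369996).
So ∂z/∂x = −n_x/n_z = −0.34438210 and ∂z/∂y = −n_y/n_z = 0.17791003.
Intercept c from TP1: 334 + 128161.45 − 809030.03 = −680534.58.
At (370247, 4544746): z = −127506.4 + 808555.9 − 680534.58 = 514.9 m.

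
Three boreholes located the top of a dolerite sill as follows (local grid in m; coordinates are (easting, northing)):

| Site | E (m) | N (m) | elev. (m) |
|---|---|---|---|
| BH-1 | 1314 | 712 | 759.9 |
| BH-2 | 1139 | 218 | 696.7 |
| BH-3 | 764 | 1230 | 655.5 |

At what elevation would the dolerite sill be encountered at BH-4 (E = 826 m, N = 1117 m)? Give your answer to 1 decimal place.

664.8 m

Two edge vectors: BH-1→BH-2 = (-175, -494, -63.2), BH-1→BH-3 = (-550, 518, -104.4).
Normal n = (BH-1→BH-2) × (BH-1→BH-3) = (84311.2, 16490, -362350).
So ∂z/∂E = −n_x/n_z = 0.232679 and ∂z/∂N = −n_y/n_z = 0.045508.
Intercept c from BH-1: 759.9 − 305.74 − 32.40 = 421.76.
At (826, 1117): z = 192.2 + 50.8 + 421.76 = 664.8 m.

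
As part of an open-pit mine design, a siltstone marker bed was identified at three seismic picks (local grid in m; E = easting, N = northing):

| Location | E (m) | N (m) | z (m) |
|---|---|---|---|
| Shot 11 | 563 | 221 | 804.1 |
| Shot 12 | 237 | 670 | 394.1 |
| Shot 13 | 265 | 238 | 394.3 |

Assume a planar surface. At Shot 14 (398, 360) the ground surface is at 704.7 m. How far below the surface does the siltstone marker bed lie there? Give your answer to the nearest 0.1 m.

116.0 m

Let the plane be z = a·E + b·N + c.
Shot 12−Shot 11: −326a + 449b = −410;  Shot 13−Shot 11: −298a + 17b = −409.8.
Solving gives a = 1.38024, b = 0.08900.
Then c = 804.1 − a·563 − b·221 = 7.35.
At (398, 360): z_contact = 549.34 + 32.04 + 7.35 = 588.73 m.
Depth below ground = 704.7 − 588.73 = 116.0 m.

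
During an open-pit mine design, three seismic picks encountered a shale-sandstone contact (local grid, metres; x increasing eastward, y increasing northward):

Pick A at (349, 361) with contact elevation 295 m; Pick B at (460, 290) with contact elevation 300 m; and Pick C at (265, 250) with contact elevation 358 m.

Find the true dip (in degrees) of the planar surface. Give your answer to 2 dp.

24.63°

Let the plane be z = a·x + b·y + c.
Pick B−Pick A: 111a − 71b = 5;  Pick C−Pick A: −84a − 111b = 63.
Solving gives a = −0.21427, b = −0.40541.
Gradient magnitude |∇z| = √(a² + b²) = √(0.04591 + 0.16436) = 0.45856.
True dip = arctan(0.45856) = 24.63°, dipping toward NNE (azimuth ≈ 028°).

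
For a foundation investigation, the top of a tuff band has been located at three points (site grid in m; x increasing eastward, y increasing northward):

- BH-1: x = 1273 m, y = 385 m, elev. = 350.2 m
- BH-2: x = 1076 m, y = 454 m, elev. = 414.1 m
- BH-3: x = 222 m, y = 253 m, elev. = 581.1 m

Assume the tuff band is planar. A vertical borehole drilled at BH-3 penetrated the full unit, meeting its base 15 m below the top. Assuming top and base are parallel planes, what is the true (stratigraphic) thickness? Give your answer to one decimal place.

14.2 m

Two edge vectors: BH-1→BH-2 = (-197, 69, 63.9), BH-1→BH-3 = (-1051, -132, 230.9).
Normal n = (BH-1→BH-2) × (BH-1→BH-3) = (24366.9, -21671.6, 98523).
So ∂z/∂x = −n_x/n_z = −0.24732 and ∂z/∂y = −n_y/n_z = 0.21996.
|∇z| = √(a²+b²) = 0.33099, so dip δ = arctan(0.33099) = 18.31°.
True thickness = vertical thickness × cos δ = 15 × cos 18.31° = 14.2 m.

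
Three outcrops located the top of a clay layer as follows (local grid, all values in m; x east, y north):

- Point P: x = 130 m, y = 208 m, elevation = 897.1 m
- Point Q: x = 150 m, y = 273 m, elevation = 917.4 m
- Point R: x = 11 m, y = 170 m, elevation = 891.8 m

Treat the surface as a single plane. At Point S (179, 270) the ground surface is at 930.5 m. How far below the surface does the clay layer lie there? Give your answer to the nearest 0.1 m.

Two edge vectors: Point P→Point Q = (20, 65, 20.3), Point P→Point R = (-119, -38, -5.3).
Normal n = (Point P→Point Q) × (Point P→Point R) = (426.9, -2309.7, 6975).
So ∂z/∂x = −n_x/n_z = −0.06120 and ∂z/∂y = −n_y/n_z = 0.33114.
Intercept c from Point P: 897.1 + 7.96 − 68.88 = 836.18.
At (179, 270): z_contact = −10.96 + 89.41 + 836.18 = 914.63 m.
Depth below ground = 930.5 − 914.63 = 15.9 m.

15.9 m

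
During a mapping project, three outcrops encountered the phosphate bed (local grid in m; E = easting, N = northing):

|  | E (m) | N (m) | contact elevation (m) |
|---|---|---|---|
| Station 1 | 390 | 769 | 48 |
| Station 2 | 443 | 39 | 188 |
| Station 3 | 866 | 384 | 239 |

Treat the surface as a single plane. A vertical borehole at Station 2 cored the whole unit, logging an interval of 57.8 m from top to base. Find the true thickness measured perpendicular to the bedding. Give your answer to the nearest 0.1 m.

Two edge vectors: Station 1→Station 2 = (53, -730, 140), Station 1→Station 3 = (476, -385, 191).
Normal n = (Station 1→Station 2) × (Station 1→Station 3) = (-85530, 56517, 327075).
So ∂z/∂E = −n_x/n_z = 0.26150 and ∂z/∂N = −n_y/n_z = −0.17280.
|∇z| = √(a²+b²) = 0.31343, so dip δ = arctan(0.31343) = 17.40°.
True thickness = vertical thickness × cos δ = 57.8 × cos 17.40° = 55.2 m.

55.2 m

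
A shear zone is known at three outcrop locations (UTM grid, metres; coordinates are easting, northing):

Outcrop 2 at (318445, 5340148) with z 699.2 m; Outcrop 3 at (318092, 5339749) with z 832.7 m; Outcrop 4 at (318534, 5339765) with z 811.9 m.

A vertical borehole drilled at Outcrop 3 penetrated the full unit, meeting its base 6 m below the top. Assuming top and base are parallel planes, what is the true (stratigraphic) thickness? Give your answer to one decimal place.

5.7 m

Let the plane be z = a·easting + b·northing + c.
Outcrop 3−Outcrop 2: −353a − 399b = 133.5;  Outcrop 4−Outcrop 2: 89a − 383b = 112.7.
Solving gives a = −0.03610, b = −0.30265.
|∇z| = √(a²+b²) = 0.30479, so dip δ = arctan(0.30479) = 16.95°.
True thickness = vertical thickness × cos δ = 6 × cos 16.95° = 5.7 m.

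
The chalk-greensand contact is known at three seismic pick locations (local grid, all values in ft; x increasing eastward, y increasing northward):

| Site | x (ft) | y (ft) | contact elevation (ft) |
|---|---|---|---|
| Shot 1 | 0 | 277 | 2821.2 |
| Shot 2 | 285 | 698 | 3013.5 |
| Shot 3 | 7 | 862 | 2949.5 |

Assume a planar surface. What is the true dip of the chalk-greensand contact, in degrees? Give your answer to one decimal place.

22.6°

Two edge vectors: Shot 1→Shot 2 = (285, 421, 192.3), Shot 1→Shot 3 = (7, 585, 128.3).
Normal n = (Shot 1→Shot 2) × (Shot 1→Shot 3) = (-58481.2, -35219.4, 163778).
So ∂z/∂x = −n_x/n_z = 0.35708 and ∂z/∂y = −n_y/n_z = 0.21504.
Gradient magnitude |∇z| = √(a² + b²) = √(0.12750 + 0.04624) = 0.41683.
True dip = arctan(0.41683) = 22.6°, dipping toward WSW (azimuth ≈ 239°).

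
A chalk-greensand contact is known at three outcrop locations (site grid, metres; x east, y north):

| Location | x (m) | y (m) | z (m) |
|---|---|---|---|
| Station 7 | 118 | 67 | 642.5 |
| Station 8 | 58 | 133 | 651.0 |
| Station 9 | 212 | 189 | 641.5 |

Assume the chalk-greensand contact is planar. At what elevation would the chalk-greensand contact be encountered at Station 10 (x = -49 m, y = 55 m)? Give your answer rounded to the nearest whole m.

655 m

Let the plane be z = a·x + b·y + c.
Station 8−Station 7: −60a + 66b = 8.5;  Station 9−Station 7: 94a + 122b = −1.
Solving gives a = −0.08156, b = 0.05464.
Then c = 642.5 − a·118 − b·67 = 648.46.
At (-49, 55): z = 4.0 + 3.0 + 648.46 = 655.5 m.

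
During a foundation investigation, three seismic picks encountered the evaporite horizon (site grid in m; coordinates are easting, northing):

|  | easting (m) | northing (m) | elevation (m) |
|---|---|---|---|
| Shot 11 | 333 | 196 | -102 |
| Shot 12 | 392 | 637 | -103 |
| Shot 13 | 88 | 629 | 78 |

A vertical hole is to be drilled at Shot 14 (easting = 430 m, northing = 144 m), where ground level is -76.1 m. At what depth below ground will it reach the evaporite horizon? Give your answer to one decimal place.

87.9 m

Let the plane be z = a·easting + b·northing + c.
Shot 12−Shot 11: 59a + 441b = −1;  Shot 13−Shot 11: −245a + 433b = 180.
Solving gives a = −0.59744, b = 0.07766.
Then c = -102 − a·333 − b·196 = 81.73.
At (430, 144): z_contact = −256.90 + 11.18 + 81.73 = -163.99 m.
Depth below ground = -76.1 − (-163.99) = 87.9 m.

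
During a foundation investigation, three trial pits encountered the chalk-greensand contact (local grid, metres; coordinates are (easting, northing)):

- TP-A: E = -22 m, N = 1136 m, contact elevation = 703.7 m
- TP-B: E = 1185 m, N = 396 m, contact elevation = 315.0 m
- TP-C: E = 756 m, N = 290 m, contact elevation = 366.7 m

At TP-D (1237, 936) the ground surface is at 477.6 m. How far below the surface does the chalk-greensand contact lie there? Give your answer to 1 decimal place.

45.4 m

Two edge vectors: TP-A→TP-B = (1207, -740, -388.7), TP-A→TP-C = (778, -846, -337).
Normal n = (TP-A→TP-B) × (TP-A→TP-C) = (-79460.2, 104350.4, -445402).
So ∂z/∂E = −n_x/n_z = −0.178401 and ∂z/∂N = −n_y/n_z = 0.234284.
Intercept c from TP-A: 703.7 − 3.92 − 266.15 = 433.63.
At (1237, 936): z_contact = −220.68 + 219.29 + 433.63 = 432.24 m.
Depth below ground = 477.6 − 432.24 = 45.4 m.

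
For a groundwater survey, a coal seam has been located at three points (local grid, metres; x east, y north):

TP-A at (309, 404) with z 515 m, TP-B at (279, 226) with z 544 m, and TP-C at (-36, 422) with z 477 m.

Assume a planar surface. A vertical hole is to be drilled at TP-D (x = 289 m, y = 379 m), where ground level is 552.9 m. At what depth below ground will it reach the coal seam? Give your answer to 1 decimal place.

35.4 m

Two edge vectors: TP-A→TP-B = (-30, -178, 29), TP-A→TP-C = (-345, 18, -38).
Normal n = (TP-A→TP-B) × (TP-A→TP-C) = (6242, -11145, -61950).
So ∂z/∂x = −n_x/n_z = 0.10076 and ∂z/∂y = −n_y/n_z = −0.17990.
Intercept c from TP-A: 515 − 31.13 + 72.68 = 556.55.
At (289, 379): z_contact = 29.12 − 68.18 + 556.55 = 517.48 m.
Depth below ground = 552.9 − 517.48 = 35.4 m.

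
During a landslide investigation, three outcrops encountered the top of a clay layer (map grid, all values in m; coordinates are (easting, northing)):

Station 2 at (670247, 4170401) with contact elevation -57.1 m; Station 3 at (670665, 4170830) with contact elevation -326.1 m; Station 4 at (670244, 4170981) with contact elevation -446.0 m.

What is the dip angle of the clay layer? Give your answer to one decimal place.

33.9°

Two edge vectors: Station 2→Station 3 = (418, 429, -269), Station 2→Station 4 = (-3, 580, -388.9).
Normal n = (Station 2→Station 3) × (Station 2→Station 4) = (-10818.1, 163367.2, 243727).
So ∂z/∂E = −n_x/n_z = 0.04439 and ∂z/∂N = −n_y/n_z = −0.67029.
Gradient magnitude |∇z| = √(a² + b²) = √(0.00197 + 0.44929) = 0.67176.
True dip = arctan(0.67176) = 33.9°, dipping toward N (azimuth ≈ 356°).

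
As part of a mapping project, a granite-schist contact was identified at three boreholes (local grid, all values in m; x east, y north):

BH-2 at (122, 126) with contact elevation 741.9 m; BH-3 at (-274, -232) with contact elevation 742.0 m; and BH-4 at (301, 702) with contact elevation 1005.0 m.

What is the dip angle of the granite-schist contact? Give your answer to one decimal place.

40.6°

Let the plane be z = a·x + b·y + c.
BH-3−BH-2: −396a − 358b = 0.1;  BH-4−BH-2: 179a + 576b = 263.1.
Solving gives a = −0.57463, b = 0.63535.
Gradient magnitude |∇z| = √(a² + b²) = √(0.33020 + 0.40366) = 0.85666.
True dip = arctan(0.85666) = 40.6°, dipping toward SE (azimuth ≈ 138°).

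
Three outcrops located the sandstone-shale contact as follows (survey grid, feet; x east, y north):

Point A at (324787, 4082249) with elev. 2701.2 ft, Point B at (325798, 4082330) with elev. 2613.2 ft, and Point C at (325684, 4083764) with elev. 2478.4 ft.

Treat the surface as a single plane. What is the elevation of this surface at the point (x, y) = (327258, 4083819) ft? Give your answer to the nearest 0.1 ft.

2348.5 ft

Let the plane be z = a·x + b·y + c.
Point B−Point A: 1011a + 81b = −88;  Point C−Point A: 897a + 1515b = −222.8.
Solving gives a = −0.079007929, b = −0.100283754.
Then c = 2701.2 − a·324787 − b·4082249 = 437745.20.
At (327258, 4083819): z = −25856.0 − 409540.7 + 437745.20 = 2348.5 ft.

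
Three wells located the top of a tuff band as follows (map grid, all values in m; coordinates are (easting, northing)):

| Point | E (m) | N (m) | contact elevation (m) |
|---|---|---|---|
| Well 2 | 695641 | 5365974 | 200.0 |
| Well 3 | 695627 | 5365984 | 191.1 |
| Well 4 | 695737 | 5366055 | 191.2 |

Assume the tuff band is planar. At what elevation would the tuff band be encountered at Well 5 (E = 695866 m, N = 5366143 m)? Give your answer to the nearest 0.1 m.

Let the plane be z = a·E + b·N + c.
Well 3−Well 2: −14a + 10b = −8.9;  Well 4−Well 2: 96a + 81b = −8.8.
Solving gives a = 0.302244508, b = −0.466857689.
Then c = 200 − a·695641 − b·5365974 = 2295092.55.
At (695866, 5366143): z = 210321.7 − 2505225.1 + 2295092.55 = 189.1 m.

189.1 m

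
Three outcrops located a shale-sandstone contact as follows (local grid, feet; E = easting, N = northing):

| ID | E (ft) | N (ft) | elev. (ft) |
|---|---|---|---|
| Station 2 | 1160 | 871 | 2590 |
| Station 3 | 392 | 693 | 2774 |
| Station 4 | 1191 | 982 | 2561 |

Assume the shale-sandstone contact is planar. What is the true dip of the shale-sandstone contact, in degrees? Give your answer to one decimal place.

Let the plane be z = a·E + b·N + c.
Station 3−Station 2: −768a − 178b = 184;  Station 4−Station 2: 31a + 111b = −29.
Solving gives a = −0.19142, b = −0.20780.
Gradient magnitude |∇z| = √(a² + b²) = √(0.03664 + 0.04318) = 0.28253.
True dip = arctan(0.28253) = 15.8°, dipping toward NE (azimuth ≈ 043°).

15.8°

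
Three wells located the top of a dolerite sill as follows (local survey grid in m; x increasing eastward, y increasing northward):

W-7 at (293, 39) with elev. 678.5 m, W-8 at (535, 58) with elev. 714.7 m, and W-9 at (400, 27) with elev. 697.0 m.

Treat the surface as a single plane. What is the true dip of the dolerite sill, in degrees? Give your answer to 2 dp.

11.35°

Let the plane be z = a·x + b·y + c.
W-8−W-7: 242a + 19b = 36.2;  W-9−W-7: 107a − 12b = 18.5.
Solving gives a = 0.15919, b = −0.12226.
Gradient magnitude |∇z| = √(a² + b²) = √(0.02534 + 0.01495) = 0.20072.
True dip = arctan(0.20072) = 11.35°, dipping toward NW (azimuth ≈ 308°).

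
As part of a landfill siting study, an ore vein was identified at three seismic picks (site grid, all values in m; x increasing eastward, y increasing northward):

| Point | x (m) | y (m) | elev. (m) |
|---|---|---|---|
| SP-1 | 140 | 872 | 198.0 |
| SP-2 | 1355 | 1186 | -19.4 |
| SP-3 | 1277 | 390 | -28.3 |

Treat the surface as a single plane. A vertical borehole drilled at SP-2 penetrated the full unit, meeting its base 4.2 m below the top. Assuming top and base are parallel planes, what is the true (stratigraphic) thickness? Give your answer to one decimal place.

4.1 m

Let the plane be z = a·x + b·y + c.
SP-2−SP-1: 1215a + 314b = −217.4;  SP-3−SP-1: 1137a − 482b = −226.3.
Solving gives a = −0.18654, b = 0.02946.
|∇z| = √(a²+b²) = 0.18886, so dip δ = arctan(0.18886) = 10.69°.
True thickness = vertical thickness × cos δ = 4.2 × cos 10.69° = 4.1 m.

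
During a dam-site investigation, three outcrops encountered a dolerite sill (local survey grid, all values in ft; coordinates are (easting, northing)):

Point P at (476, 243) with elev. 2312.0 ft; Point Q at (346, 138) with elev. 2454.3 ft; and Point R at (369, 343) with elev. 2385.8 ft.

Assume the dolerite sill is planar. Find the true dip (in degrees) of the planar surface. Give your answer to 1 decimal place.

43.1°

Let the plane be z = a·E + b·N + c.
Point Q−Point P: −130a − 105b = 142.3;  Point R−Point P: −107a + 100b = 73.8.
Solving gives a = −0.90691, b = −0.23240.
Gradient magnitude |∇z| = √(a² + b²) = √(0.82249 + 0.05401) = 0.93621.
True dip = arctan(0.93621) = 43.1°, dipping toward ENE (azimuth ≈ 076°).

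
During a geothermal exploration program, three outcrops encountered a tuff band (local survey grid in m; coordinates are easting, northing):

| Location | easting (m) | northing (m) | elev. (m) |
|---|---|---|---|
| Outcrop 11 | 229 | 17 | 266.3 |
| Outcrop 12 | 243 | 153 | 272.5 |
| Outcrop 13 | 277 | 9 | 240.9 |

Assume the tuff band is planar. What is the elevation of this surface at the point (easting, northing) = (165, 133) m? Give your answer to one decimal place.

Let the plane be z = a·easting + b·northing + c.
Outcrop 12−Outcrop 11: 14a + 136b = 6.2;  Outcrop 13−Outcrop 11: 48a − 8b = −25.4.
Solving gives a = −0.51277, b = 0.09837.
Then c = 266.3 − a·229 − b·17 = 382.05.
At (165, 133): z = −84.6 + 13.1 + 382.05 = 310.5 m.

310.5 m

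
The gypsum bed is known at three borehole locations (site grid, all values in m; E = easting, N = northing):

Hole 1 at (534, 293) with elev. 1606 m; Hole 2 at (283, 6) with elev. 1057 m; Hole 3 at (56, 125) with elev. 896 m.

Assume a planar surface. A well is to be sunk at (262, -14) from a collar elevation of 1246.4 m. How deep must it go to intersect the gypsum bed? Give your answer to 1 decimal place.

231.8 m

Two edge vectors: Hole 1→Hole 2 = (-251, -287, -549), Hole 1→Hole 3 = (-478, -168, -710).
Normal n = (Hole 1→Hole 2) × (Hole 1→Hole 3) = (111538, 84212, -95018).
So ∂z/∂E = −n_x/n_z = 1.17386 and ∂z/∂N = −n_y/n_z = 0.88627.
Intercept c from Hole 1: 1606 − 626.84 − 259.68 = 719.48.
At (262, -14): z_contact = 307.55 − 12.41 + 719.48 = 1014.62 m.
Depth below ground = 1246.4 − 1014.62 = 231.8 m.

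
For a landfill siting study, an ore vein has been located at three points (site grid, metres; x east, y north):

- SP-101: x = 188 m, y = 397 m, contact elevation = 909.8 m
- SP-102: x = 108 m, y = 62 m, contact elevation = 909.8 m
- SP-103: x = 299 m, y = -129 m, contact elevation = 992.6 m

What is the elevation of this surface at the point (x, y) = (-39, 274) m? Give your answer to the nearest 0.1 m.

840.6 m

Let the plane be z = a·x + b·y + c.
SP-102−SP-101: −80a − 335b = 0;  SP-103−SP-101: 111a − 526b = 82.8.
Solving gives a = 0.34994, b = −0.08357.
Then c = 909.8 − a·188 − b·397 = 877.19.
At (-39, 274): z = −13.6 − 22.9 + 877.19 = 840.6 m.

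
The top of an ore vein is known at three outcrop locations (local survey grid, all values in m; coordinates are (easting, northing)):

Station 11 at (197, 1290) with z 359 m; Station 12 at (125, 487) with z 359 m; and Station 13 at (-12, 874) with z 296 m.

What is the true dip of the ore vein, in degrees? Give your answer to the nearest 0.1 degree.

Let the plane be z = a·E + b·N + c.
Station 12−Station 11: −72a − 803b = 0;  Station 13−Station 11: −209a − 416b = −63.
Solving gives a = 0.36692, b = −0.03290.
Gradient magnitude |∇z| = √(a² + b²) = √(0.13463 + 0.00108) = 0.36839.
True dip = arctan(0.36839) = 20.2°, dipping toward W (azimuth ≈ 275°).

20.2°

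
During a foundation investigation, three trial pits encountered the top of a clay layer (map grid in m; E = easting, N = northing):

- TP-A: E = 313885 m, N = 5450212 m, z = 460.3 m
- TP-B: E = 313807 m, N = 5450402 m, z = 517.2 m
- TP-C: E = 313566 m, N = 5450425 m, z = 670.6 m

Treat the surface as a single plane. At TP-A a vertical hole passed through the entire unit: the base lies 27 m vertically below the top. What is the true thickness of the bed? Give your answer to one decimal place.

Let the plane be z = a·E + b·N + c.
TP-B−TP-A: −78a + 190b = 56.9;  TP-C−TP-A: −319a + 213b = 210.3.
Solving gives a = −0.63272, b = 0.03972.
|∇z| = √(a²+b²) = 0.63397, so dip δ = arctan(0.63397) = 32.37°.
True thickness = vertical thickness × cos δ = 27 × cos 32.37° = 22.8 m.

22.8 m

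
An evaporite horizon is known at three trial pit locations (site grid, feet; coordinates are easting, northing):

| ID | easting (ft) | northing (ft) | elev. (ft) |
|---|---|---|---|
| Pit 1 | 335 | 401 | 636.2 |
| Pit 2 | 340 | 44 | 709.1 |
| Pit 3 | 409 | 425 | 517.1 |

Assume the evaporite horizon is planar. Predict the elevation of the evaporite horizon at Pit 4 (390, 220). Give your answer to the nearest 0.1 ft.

592.6 ft

Let the plane be z = a·easting + b·northing + c.
Pit 2−Pit 1: 5a − 357b = 72.9;  Pit 3−Pit 1: 74a + 24b = −119.1.
Solving gives a = −1.53625, b = −0.22572.
Then c = 636.2 − a·335 − b·401 = 1241.36.
At (390, 220): z = −599.1 − 49.7 + 1241.36 = 592.6 ft.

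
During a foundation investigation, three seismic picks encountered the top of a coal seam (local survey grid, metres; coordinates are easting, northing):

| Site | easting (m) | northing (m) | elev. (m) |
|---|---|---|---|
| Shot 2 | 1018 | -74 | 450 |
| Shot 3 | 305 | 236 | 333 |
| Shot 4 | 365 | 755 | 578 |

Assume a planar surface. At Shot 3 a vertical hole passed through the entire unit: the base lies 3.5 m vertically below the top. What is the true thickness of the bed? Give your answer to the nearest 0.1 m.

3.1 m

Let the plane be z = a·easting + b·northing + c.
Shot 3−Shot 2: −713a + 310b = −117;  Shot 4−Shot 2: −653a + 829b = 128.
Solving gives a = 0.35166, b = 0.43141.
|∇z| = √(a²+b²) = 0.55658, so dip δ = arctan(0.55658) = 29.10°.
True thickness = vertical thickness × cos δ = 3.5 × cos 29.10° = 3.1 m.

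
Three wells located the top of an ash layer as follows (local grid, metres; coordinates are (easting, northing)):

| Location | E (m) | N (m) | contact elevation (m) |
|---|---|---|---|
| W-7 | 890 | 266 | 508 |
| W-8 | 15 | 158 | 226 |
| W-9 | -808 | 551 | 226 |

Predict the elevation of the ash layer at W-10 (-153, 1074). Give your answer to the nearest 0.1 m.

674.2 m

Two edge vectors: W-7→W-8 = (-875, -108, -282), W-7→W-9 = (-1698, 285, -282).
Normal n = (W-7→W-8) × (W-7→W-9) = (110826, 232086, -432759).
So ∂z/∂E = −n_x/n_z = 0.256092 and ∂z/∂N = −n_y/n_z = 0.536294.
Intercept c from W-7: 508 − 227.92 − 142.65 = 137.42.
At (-153, 1074): z = −39.2 + 576.0 + 137.42 = 674.2 m.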